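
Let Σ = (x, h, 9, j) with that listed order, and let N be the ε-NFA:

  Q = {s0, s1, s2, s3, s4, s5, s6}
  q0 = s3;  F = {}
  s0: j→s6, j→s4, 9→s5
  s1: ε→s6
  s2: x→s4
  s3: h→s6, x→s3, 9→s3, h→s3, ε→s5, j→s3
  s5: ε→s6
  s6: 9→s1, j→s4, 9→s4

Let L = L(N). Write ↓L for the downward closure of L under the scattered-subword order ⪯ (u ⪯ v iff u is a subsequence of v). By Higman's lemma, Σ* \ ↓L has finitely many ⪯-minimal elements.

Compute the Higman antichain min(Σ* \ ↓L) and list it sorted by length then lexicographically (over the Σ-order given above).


|Q|=7, |F|=0, |δ|=15 (3 ε).
min D↑ (1 st, q0=0, F={0}): 0:x→0,h→0,9→0,j→0.
ε ∈ L(D↑) — L = ∅.

min(Σ*\↓L) = [ε].


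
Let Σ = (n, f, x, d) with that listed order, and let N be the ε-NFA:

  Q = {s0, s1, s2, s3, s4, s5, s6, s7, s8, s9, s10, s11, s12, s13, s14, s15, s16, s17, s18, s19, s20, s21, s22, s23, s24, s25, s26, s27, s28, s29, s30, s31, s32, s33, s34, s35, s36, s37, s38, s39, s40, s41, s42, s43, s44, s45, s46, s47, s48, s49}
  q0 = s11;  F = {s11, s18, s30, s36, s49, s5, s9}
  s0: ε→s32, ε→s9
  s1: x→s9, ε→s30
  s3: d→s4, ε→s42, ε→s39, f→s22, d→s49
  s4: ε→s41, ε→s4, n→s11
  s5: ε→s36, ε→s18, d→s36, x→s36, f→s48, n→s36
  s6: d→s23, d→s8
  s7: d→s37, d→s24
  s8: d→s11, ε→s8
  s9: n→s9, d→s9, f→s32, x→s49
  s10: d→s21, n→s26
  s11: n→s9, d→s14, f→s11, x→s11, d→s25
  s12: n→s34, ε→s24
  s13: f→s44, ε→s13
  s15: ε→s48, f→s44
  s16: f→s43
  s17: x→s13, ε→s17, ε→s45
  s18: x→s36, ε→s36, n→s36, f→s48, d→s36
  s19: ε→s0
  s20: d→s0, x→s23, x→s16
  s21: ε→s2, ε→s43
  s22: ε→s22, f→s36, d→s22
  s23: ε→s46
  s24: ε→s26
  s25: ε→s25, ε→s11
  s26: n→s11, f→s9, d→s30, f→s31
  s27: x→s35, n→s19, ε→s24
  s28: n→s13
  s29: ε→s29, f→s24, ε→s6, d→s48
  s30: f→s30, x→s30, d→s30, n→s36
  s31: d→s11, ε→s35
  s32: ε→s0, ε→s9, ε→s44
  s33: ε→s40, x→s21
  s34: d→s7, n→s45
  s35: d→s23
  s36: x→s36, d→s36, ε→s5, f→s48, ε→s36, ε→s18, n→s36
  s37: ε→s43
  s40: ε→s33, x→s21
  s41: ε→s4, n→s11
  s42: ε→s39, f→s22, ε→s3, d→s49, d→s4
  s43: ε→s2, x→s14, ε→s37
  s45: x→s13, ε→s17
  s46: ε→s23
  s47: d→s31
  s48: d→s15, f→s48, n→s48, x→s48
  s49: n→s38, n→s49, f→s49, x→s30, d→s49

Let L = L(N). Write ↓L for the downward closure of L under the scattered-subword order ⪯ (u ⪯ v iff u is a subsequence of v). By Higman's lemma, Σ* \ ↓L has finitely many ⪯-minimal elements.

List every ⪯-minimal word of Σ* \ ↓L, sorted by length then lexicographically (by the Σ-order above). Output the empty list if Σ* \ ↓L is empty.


|Q|=50, |F|=7, |δ|=122 (44 ε).
min D↑ (6 st, q0=0, F={5}): 0:n→1,f→0,x→0,d→0 1:n→1,f→1,x→2,d→1 2:n→2,f→2,x→3,d→2 3:n→4,f→3,x→3,d→3 4:n→4,f→5,x→4,d→4 5:n→5,f→5,x→5,d→5.
'nxxnf': |S_i|=[15, 12, 9, 7, 6, 3] end={s15,s44,s48} rej; 5/5 deletions ∈↓L.
1 obstructions.

min(Σ*\↓L) = [nxxnf].


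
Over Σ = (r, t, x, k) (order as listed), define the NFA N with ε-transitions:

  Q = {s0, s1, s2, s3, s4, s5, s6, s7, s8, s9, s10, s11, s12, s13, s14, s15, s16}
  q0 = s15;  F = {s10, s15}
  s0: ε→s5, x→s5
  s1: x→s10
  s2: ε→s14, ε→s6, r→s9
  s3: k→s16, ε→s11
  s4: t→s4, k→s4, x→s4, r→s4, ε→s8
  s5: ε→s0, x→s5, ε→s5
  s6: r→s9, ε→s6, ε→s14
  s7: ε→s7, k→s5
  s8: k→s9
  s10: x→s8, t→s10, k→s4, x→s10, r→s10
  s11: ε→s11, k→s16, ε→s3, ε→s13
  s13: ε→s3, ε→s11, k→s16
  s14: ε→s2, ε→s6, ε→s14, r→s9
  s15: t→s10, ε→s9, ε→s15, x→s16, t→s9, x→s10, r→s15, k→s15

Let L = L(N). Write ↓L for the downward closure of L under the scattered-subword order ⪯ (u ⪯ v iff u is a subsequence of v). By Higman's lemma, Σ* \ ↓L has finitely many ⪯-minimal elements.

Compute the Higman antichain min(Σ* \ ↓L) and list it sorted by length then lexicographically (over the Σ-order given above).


|Q|=17, |F|=2, |δ|=46 (20 ε).
min D↑ (3 st, q0=0, F={2}): 0:r→0,t→1,x→1,k→0 1:r→1,t→1,x→1,k→2 2:r→2,t→2,x→2,k→2 [Hopcroft].
'tk': N↓-sim [6, 4, 3] end={s4,s8,s9} rej; 2/2 del acc.
'xk': run [6, 5, 3] end={s4,s8,s9} — reject; 2/2 del acc.
2 minimals (antichain).

Antichain: [tk, xk].


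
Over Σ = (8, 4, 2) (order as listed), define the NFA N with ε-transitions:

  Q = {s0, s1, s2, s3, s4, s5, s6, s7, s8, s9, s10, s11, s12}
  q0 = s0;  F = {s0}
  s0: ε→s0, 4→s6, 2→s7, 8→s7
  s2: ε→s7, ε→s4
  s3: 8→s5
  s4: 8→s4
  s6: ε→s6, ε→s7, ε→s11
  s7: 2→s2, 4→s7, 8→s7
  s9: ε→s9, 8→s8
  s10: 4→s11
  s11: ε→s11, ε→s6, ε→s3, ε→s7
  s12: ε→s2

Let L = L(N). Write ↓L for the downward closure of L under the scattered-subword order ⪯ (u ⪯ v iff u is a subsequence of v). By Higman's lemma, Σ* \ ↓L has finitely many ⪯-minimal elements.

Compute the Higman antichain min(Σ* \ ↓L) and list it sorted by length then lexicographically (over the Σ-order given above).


|Q|=13, |F|=1, |δ|=22 (12 ε).
min D↑ (2 st, q0=0, F={1}): 0:8→1,4→1,2→1 1:8→1,4→1,2→1 [Hopcroft].
'8': run [8, 4] end={s2,s4,s5,s7} rej; 1/1 single-dels accept.
'4': N↓-sim [8, 7] end={s11,s2,s3,s4,s5,s6,s7} rej; 1/1 deletions ∈↓L.
'2': |S_i|=[8, 3] end={s2,s4,s7} rej; 1/1 single-dels accept.
3 minimals (antichain).

min(Σ*\↓L) = [8, 4, 2].


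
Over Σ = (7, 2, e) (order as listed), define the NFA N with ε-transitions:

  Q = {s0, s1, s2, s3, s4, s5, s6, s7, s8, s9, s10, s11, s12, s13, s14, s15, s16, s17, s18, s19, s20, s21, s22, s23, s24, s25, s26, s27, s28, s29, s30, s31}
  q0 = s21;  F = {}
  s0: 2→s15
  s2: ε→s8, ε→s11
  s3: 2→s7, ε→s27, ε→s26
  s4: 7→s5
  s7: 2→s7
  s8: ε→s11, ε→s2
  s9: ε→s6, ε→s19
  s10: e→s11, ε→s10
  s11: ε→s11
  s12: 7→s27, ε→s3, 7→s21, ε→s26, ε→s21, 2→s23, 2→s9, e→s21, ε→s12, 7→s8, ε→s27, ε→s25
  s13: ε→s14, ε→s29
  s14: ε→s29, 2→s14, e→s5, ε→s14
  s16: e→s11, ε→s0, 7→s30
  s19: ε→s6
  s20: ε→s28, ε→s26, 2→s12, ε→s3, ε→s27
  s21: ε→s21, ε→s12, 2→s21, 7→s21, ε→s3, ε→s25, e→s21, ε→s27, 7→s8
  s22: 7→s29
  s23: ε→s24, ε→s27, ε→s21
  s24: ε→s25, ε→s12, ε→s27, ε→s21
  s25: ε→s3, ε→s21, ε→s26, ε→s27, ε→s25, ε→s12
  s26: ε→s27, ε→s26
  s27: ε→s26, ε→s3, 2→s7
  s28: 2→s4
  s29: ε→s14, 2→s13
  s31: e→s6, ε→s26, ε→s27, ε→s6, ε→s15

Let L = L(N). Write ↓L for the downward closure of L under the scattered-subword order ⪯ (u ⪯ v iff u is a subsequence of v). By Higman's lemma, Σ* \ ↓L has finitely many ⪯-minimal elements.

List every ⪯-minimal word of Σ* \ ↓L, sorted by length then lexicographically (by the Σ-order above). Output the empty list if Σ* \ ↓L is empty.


min(Σ*\↓L) = [ε].

|Q|=32, |F|=0, |δ|=78 (53 ε).
min D↑ (1 st, q0=0, F={0}): 0:7→0,2→0,e→0 (ε-aug+det+¬).
ε ∈ L(D↑) ⇒ ↓L = ∅.


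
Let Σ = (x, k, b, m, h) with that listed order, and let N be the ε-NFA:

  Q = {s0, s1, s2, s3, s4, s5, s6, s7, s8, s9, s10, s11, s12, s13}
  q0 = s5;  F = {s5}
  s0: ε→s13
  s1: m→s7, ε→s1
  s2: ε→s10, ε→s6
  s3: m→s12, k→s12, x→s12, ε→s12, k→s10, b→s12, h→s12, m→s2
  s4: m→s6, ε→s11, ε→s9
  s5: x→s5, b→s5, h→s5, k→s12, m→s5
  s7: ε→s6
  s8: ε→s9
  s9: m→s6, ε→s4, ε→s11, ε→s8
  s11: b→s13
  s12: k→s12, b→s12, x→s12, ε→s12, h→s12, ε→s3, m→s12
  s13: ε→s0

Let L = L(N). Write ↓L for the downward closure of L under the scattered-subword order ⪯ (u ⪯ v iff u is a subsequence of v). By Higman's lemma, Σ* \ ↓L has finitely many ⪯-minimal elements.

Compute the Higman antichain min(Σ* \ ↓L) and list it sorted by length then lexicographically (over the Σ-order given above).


|Q|=14, |F|=1, |δ|=36 (15 ε).
min D↑ (2 st, q0=0, F={1}): 0:x→0,k→1,b→0,m→0,h→0 1:x→1,k→1,b→1,m→1,h→1 [Hopcroft].
'k': run [6, 5] end={s10,s12,s2,s3,s6} ∉↓L; 1/1 single-dels accept.
1 minimals (antichain).

Antichain: [k].


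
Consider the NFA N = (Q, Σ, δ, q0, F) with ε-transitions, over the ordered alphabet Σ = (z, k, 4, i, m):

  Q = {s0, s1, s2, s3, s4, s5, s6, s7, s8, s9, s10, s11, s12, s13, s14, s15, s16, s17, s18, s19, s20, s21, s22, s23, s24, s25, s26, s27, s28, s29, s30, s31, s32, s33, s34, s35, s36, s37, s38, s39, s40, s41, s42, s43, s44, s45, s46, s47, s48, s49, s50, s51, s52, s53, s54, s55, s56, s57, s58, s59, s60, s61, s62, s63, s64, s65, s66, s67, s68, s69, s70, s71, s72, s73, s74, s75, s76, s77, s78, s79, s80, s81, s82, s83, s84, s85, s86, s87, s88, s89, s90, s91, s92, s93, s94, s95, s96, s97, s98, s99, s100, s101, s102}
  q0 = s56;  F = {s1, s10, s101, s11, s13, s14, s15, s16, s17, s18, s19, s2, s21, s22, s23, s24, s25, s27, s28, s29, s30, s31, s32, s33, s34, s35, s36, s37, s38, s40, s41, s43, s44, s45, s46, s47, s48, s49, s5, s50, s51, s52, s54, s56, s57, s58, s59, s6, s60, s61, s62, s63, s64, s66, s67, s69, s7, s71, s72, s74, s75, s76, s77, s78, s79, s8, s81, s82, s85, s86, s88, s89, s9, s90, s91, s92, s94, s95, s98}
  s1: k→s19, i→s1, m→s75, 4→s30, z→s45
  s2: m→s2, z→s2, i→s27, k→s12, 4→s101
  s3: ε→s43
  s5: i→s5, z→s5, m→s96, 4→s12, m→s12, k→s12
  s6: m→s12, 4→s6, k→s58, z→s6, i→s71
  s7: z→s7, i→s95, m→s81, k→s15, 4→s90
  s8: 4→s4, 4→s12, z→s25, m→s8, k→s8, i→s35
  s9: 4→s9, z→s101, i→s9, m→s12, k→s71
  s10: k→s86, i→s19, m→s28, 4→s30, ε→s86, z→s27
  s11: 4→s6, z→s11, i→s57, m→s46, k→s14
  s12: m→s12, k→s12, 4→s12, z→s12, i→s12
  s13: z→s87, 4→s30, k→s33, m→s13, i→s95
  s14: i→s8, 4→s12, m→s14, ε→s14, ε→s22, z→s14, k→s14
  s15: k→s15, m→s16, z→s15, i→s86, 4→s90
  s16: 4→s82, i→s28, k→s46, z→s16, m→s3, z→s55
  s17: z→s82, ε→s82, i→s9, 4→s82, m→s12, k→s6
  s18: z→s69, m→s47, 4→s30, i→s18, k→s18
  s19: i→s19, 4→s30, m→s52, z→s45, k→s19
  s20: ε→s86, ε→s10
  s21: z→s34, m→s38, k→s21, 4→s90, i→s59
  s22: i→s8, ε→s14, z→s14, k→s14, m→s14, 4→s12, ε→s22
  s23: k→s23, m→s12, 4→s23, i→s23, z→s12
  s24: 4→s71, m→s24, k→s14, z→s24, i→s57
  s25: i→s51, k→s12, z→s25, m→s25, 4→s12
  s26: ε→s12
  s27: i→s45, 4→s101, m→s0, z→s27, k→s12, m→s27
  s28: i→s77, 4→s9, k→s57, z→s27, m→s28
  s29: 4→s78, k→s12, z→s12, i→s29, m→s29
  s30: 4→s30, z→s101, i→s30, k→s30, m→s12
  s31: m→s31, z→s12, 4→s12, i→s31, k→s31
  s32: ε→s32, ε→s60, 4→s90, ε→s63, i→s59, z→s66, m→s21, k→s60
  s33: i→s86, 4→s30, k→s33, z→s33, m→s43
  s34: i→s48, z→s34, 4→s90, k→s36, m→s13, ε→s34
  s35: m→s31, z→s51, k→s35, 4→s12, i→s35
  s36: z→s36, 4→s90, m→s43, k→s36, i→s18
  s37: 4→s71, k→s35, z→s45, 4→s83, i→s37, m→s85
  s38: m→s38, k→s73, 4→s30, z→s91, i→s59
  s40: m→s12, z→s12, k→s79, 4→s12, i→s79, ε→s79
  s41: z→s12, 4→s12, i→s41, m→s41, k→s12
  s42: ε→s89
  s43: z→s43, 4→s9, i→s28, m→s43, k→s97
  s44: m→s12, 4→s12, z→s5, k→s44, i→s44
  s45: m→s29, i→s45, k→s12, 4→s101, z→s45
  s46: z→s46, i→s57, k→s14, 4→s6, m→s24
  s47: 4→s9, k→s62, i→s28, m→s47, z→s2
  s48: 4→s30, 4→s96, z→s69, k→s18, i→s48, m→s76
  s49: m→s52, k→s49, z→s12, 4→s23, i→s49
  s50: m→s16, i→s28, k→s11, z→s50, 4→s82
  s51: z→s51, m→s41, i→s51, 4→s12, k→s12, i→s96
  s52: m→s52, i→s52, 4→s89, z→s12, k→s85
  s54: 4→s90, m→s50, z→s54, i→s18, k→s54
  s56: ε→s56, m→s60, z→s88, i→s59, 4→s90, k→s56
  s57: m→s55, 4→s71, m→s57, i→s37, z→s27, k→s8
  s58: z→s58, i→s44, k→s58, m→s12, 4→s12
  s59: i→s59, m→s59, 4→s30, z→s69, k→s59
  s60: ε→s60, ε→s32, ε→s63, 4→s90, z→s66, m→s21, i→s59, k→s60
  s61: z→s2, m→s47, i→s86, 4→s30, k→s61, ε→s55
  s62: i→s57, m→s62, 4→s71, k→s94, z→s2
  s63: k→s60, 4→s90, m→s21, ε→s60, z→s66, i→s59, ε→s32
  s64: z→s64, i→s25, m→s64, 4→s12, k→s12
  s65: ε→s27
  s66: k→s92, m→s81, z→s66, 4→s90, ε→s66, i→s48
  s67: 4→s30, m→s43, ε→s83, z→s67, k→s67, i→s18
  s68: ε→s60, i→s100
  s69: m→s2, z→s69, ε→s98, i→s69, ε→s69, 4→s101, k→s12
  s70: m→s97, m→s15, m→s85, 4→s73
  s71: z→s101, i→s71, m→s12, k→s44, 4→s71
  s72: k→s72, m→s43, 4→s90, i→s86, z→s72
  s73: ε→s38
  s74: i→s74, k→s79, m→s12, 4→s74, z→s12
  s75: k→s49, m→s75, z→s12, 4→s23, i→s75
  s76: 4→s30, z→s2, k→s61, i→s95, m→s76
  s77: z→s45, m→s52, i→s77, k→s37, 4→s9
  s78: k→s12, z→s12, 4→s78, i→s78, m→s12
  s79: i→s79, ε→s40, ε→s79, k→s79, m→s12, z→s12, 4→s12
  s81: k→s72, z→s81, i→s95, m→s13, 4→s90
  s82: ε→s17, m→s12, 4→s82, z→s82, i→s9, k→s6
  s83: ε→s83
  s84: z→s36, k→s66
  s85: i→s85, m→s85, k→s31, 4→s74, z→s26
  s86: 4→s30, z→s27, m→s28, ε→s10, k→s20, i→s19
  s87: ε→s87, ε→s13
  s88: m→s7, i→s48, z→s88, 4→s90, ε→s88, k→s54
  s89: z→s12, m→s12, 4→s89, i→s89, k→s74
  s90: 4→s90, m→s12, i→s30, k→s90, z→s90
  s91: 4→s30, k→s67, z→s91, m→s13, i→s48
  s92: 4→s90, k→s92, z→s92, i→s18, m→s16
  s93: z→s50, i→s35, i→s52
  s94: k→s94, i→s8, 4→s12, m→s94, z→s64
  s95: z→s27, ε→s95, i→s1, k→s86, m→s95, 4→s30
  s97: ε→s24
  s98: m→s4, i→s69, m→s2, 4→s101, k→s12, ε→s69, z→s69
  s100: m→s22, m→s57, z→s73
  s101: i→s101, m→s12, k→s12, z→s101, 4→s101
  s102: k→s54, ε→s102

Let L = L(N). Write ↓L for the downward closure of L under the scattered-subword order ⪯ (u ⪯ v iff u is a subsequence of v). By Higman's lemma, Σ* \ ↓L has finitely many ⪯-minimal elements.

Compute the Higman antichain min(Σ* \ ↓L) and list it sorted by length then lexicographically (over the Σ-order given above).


A = [4m, izk, zkmkk4, zmiimz, mmm4zk].

|Q|=103, |F|=79, |δ|=465 (42 ε).
min D↑ (73 st, q0=0, F={9}): 0:z→1,k→0,4→2,i→3,m→4 1:z→1,k→5,4→2,i→6,m→7 2:z→2,k→2,4→2,i→8,m→9 3:z→10,k→3,4→8,i→3,m→3 4:z→11,k→4,4→2,i→3,m→12 5:z→5,k→5,4→2,i→13,m→14 6:z→10,k→13,4→8,i→6,m→15 7:z→7,k→16,4→2,i→17,m→18 8:z→19,k→8,4→8,i→8,m→9 9:z→9,k→9,4→9,i→9,m→9 10:z→10,k→9,4→19,i→10,m→20 11:z→11,k→21,4→2,i→6,m→18 12:z→22,k→12,4→2,i→3,m→23 13:z→10,k→13,4→8,i→13,m→24 14:z→14,k→25,4→26,i→27,m→28 15:z→20,k→29,4→8,i→17,m→15 16:z→16,k→16,4→2,i→30,m→28 17:z→31,k→30,4→8,i→32,m→17 18:z→18,k→33,4→2,i→17,m→34 19:z→19,k→9,4→19,i→19,m→9 20:z→20,k→9,4→19,i→31,m→20 21:z→21,k→21,4→2,i→13,m→28 22:z→22,k→35,4→2,i→6,m→34 23:z→36,k→23,4→8,i→3,m→23 24:z→20,k→37,4→38,i→27,m→24 25:z→25,k→39,4→40,i→41,m→42 26:z→26,k→40,4→26,i→38,m→9 27:z→31,k→41,4→38,i→43,m→27 28:z→28,k→42,4→26,i→27,m→44 29:z→20,k→29,4→8,i→30,m→24 30:z→31,k→30,4→8,i→45,m→27 31:z→31,k→9,4→19,i→46,m→31 32:z→46,k→45,4→8,i→32,m→47 33:z→33,k→33,4→2,i→30,m→44 34:z→34,k→48,4→8,i→17,m→34 35:z→35,k→35,4→2,i→13,m→44 36:z→36,k→49,4→8,i→6,m→34 37:z→20,k→50,4→51,i→41,m→37 38:z→19,k→51,4→38,i→38,m→9 39:z→39,k→39,4→9,i→52,m→39 40:z→40,k→53,4→40,i→51,m→9 41:z→31,k→52,4→51,i→54,m→41 42:z→42,k→39,4→40,i→41,m→55 43:z→46,k→54,4→38,i→43,m→56 44:z→44,k→55,4→38,i→27,m→44 45:z→46,k→45,4→8,i→45,m→56 46:z→46,k→9,4→19,i→46,m→57 47:z→9,k→58,4→59,i→47,m→47 48:z→48,k→48,4→8,i→30,m→44 49:z→49,k→49,4→8,i→13,m→44 50:z→60,k→50,4→9,i→52,m→50 51:z→19,k→61,4→51,i→51,m→9 52:z→62,k→52,4→9,i→63,m→52 53:z→53,k→53,4→9,i→61,m→9 54:z→46,k→63,4→51,i→54,m→64 55:z→55,k→39,4→51,i→41,m→55 56:z→9,k→64,4→65,i→56,m→56 57:z→9,k→9,4→66,i→57,m→57 58:z→9,k→58,4→59,i→58,m→56 59:z→9,k→59,4→59,i→59,m→9 60:z→60,k→9,4→9,i→62,m→60 61:z→67,k→61,4→9,i→61,m→9 62:z→62,k→9,4→9,i→68,m→62 63:z→68,k→63,4→9,i→63,m→69 64:z→9,k→69,4→70,i→64,m→64 65:z→9,k→70,4→65,i→65,m→9 66:z→9,k→9,4→66,i→66,m→9 67:z→67,k→9,4→9,i→67,m→9 68:z→68,k→9,4→9,i→68,m→71 69:z→9,k→69,4→9,i→69,m→69 70:z→9,k→72,4→70,i→70,m→9 71:z→9,k→9,4→9,i→71,m→71 72:z→9,k→72,4→9,i→72,m→9.
'4m': |S_i|=[91, 21, 2] end={s12,s96} — reject; 2/2 single-dels accept.
'izk': run [91, 54, 18, 1] end={s12} rej; 3/3 del acc.
'zkmkk4': N↓-sim [91, 83, 70, 51, 39, 18, 2] end={s12,s4} ∉↓L; 6/6 single-dels accept.
'zmiimz': run [91, 83, 71, 42, 30, 16, 2] end={s12,s26} rej; 6/6 deletions ∈↓L.
'mmm4zk': run [91, 88, 79, 67, 16, 4, 1] end={s12} — reject; 6/6 del acc.
5 words, ⪯-incomp.


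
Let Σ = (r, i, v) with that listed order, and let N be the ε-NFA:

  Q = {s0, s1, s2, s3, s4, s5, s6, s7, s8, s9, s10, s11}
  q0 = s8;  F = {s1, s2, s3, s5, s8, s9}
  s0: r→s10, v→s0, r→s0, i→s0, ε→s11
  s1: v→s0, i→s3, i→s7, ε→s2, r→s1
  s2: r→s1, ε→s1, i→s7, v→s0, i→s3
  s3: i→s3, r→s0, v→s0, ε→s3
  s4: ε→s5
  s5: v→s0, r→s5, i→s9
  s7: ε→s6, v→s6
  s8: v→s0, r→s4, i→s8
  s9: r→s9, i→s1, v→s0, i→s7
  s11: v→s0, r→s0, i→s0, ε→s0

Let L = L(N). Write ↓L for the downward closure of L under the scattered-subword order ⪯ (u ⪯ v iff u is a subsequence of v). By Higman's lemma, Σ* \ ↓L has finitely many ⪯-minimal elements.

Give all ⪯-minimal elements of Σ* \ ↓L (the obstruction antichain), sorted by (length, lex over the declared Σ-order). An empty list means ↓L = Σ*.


Antichain: [v, riiir].

|Q|=12, |F|=6, |δ|=36 (7 ε).
min D↑ (6 st, q0=0, F={2}): 0:r→1,i→0,v→2 1:r→1,i→3,v→2 2:r→2,i→2,v→2 3:r→3,i→4,v→2 4:r→4,i→5,v→2 5:r→2,i→5,v→2 [Hopcroft].
'v': N↓-sim [12, 4] end={s0,s10,s11,s6} ∉↓L; 1/1 deletions ∈↓L.
'riiir': N↓-sim [12, 11, 9, 8, 6, 3] end={s0,s10,s11} ∉↓L; 5/5 single-dels accept.
2 obstructions.


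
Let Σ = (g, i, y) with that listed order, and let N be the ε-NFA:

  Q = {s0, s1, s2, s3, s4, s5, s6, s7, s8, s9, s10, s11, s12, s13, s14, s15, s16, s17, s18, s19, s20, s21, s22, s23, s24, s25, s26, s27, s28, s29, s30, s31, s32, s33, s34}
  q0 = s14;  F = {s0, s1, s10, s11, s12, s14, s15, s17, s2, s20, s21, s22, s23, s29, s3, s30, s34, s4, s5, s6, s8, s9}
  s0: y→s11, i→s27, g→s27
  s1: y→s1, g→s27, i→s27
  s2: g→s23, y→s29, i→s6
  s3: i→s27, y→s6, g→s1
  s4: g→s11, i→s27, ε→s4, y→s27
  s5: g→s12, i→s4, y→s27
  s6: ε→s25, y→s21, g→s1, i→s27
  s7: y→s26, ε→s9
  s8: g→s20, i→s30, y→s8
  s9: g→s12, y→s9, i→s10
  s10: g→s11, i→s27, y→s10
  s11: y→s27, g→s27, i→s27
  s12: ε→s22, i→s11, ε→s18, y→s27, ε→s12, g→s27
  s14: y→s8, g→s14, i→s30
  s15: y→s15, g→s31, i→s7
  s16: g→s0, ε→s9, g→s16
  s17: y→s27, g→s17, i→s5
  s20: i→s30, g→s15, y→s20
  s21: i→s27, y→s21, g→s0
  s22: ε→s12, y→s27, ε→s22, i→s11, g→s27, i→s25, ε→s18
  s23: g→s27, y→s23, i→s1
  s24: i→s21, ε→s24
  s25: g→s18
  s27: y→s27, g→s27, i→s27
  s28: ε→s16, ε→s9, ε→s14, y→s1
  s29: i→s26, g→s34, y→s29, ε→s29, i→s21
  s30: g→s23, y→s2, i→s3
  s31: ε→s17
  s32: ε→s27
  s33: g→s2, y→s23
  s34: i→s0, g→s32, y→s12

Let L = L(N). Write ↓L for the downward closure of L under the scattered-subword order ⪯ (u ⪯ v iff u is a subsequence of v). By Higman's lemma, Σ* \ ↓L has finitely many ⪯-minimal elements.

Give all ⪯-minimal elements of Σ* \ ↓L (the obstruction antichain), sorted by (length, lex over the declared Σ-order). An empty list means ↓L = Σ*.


Antichain: [igg, iii, ygggy, iyygyy].

|Q|=35, |F|=22, |δ|=96 (17 ε).
min D↑ (22 st, q0=0, F={7}): 0:g→0,i→1,y→2 1:g→3,i→4,y→5 2:g→6,i→1,y→2 3:g→7,i→8,y→3 4:g→8,i→7,y→9 5:g→3,i→9,y→10 6:g→11,i→1,y→6 7:g→7,i→7,y→7 8:g→7,i→7,y→8 9:g→8,i→7,y→12 10:g→13,i→12,y→10 11:g→14,i→15,y→11 12:g→16,i→7,y→12 13:g→7,i→16,y→17 14:g→14,i→18,y→7 15:g→17,i→19,y→15 16:g→7,i→7,y→20 17:g→7,i→20,y→7 18:g→17,i→21,y→7 19:g→20,i→7,y→19 20:g→7,i→7,y→7 21:g→20,i→7,y→7 (ε-aug+det+¬).
'igg': |S_i|=[29, 23, 11, 3] end={s18,s27,s32} — reject; 3/3 single-dels accept.
'iii': N↓-sim [29, 23, 12, 1] end={s27} ∉↓L; 3/3 deletions ∈↓L.
'ygggy': |S_i|=[29, 28, 27, 20, 11, 1] end={s27} — reject; 5/5 single-dels accept.
'iyygyy': run [29, 23, 18, 16, 9, 6, 1] end={s27} — reject; 6/6 single-dels accept.
4 words, ⪯-incomp.


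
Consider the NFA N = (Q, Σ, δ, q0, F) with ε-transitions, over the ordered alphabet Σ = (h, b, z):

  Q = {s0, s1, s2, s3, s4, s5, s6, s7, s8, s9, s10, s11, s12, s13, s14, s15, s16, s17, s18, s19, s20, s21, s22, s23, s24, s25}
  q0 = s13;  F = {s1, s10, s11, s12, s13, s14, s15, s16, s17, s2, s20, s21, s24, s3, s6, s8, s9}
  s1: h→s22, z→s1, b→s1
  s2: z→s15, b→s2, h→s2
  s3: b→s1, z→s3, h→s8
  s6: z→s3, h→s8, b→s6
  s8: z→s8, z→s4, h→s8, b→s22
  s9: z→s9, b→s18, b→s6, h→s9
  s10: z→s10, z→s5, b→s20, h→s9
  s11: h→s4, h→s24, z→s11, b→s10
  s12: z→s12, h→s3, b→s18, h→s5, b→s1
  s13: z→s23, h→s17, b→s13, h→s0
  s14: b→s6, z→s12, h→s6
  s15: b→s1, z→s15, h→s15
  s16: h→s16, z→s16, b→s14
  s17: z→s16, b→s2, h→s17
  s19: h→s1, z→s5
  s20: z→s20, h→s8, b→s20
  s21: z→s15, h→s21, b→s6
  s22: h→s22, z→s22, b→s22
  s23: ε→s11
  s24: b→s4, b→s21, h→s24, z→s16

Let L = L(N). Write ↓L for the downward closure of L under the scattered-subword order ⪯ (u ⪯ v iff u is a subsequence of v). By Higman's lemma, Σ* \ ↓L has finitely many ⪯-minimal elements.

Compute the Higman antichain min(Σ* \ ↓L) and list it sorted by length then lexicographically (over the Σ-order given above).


|Q|=26, |F|=17, |δ|=65 (1 ε).
min D↑ (18 st, q0=0, F={16}): 0:h→1,b→0,z→2 1:h→1,b→3,z→4 2:h→5,b→6,z→2 3:h→3,b→3,z→7 4:h→4,b→8,z→4 5:h→5,b→9,z→4 6:h→10,b→11,z→6 7:h→7,b→12,z→7 8:h→13,b→13,z→14 9:h→9,b→13,z→7 10:h→10,b→13,z→10 11:h→15,b→11,z→11 12:h→16,b→12,z→12 13:h→15,b→13,z→17 14:h→17,b→12,z→14 15:h→15,b→16,z→15 16:h→16,b→16,z→16 17:h→15,b→12,z→17 [Hopcroft].
'hbzbh': run [23, 18, 13, 9, 3, 1] end={s22} ∉↓L; 5/5 del acc.
'zbbhb': run [23, 19, 15, 8, 3, 1] end={s22} rej; 5/5 deletions ∈↓L.
'hzbhhb': N↓-sim [23, 18, 13, 10, 7, 3, 1] end={s22} — reject; 6/6 single-dels accept.
3 words, ⪯-incomp.

Antichain: [hbzbh, zbbhb, hzbhhb].


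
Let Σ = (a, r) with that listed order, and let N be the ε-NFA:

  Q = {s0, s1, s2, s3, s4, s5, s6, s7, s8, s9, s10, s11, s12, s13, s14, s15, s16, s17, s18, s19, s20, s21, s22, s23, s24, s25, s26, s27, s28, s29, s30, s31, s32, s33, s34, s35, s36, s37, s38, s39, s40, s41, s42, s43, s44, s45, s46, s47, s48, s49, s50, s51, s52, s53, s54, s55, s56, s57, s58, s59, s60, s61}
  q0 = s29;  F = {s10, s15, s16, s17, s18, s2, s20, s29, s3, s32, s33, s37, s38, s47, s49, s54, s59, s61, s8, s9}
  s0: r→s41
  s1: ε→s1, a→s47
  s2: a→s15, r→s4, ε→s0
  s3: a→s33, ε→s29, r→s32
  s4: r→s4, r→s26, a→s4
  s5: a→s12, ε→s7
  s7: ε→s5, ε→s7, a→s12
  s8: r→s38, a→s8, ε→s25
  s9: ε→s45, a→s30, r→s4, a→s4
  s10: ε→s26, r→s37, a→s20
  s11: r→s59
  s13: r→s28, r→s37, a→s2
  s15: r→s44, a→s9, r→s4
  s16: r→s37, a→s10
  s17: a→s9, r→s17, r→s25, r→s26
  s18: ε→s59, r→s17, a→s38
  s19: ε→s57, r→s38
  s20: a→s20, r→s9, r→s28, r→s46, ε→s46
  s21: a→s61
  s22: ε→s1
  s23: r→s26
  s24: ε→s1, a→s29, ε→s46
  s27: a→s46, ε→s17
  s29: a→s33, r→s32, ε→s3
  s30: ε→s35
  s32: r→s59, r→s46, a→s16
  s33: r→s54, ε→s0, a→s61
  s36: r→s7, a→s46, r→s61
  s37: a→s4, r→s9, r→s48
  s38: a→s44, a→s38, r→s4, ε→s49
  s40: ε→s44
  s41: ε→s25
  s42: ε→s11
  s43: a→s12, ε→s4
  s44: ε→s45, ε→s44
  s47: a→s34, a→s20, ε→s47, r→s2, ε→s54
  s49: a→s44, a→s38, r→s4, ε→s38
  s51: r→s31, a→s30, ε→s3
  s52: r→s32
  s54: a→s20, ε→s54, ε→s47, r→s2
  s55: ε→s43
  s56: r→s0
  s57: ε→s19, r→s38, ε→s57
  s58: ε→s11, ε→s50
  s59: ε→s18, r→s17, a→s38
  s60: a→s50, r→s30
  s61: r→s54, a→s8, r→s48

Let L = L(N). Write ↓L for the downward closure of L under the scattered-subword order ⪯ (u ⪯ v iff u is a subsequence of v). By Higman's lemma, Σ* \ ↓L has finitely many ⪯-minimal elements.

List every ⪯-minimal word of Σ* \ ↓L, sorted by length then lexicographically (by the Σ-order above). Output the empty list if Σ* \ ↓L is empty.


Antichain: [arrr, rara, rrar, aaarr, rrraa, arraaa].

|Q|=62, |F|=20, |δ|=117 (38 ε).
min D↑ (17 st, q0=0, F={16}): 0:a→1,r→2 1:a→3,r→4 2:a→5,r→6 3:a→7,r→4 4:a→8,r→9 5:a→10,r→11 6:a→12,r→13 7:a→7,r→12 8:a→8,r→14 9:a→15,r→16 10:a→8,r→11 11:a→16,r→14 12:a→12,r→16 13:a→14,r→13 14:a→16,r→16 15:a→14,r→16 16:a→16,r→16 (ε-aug+det+¬).
'arrr': |S_i|=[33, 27, 22, 15, 6] end={s25,s26,s4,s41,s44,s45} rej; 4/4 deletions ∈↓L.
'rara': |S_i|=[33, 28, 18, 11, 4] end={s26,s30,s35,s4} — reject; 4/4 single-dels accept.
'rrar': N↓-sim [33, 28, 21, 10, 4] end={s26,s4,s44,s45} ∉↓L; 4/4 single-dels accept.
'aaarr': |S_i|=[33, 27, 25, 16, 11, 2] end={s26,s4} rej; 5/5 single-dels accept.
'rrraa': run [33, 28, 21, 11, 6, 4] end={s26,s30,s35,s4} — reject; 5/5 deletions ∈↓L.
'arraaa': run [33, 27, 22, 15, 8, 6, 4] end={s26,s30,s35,s4} rej; 6/6 del acc.
6 obstructions.


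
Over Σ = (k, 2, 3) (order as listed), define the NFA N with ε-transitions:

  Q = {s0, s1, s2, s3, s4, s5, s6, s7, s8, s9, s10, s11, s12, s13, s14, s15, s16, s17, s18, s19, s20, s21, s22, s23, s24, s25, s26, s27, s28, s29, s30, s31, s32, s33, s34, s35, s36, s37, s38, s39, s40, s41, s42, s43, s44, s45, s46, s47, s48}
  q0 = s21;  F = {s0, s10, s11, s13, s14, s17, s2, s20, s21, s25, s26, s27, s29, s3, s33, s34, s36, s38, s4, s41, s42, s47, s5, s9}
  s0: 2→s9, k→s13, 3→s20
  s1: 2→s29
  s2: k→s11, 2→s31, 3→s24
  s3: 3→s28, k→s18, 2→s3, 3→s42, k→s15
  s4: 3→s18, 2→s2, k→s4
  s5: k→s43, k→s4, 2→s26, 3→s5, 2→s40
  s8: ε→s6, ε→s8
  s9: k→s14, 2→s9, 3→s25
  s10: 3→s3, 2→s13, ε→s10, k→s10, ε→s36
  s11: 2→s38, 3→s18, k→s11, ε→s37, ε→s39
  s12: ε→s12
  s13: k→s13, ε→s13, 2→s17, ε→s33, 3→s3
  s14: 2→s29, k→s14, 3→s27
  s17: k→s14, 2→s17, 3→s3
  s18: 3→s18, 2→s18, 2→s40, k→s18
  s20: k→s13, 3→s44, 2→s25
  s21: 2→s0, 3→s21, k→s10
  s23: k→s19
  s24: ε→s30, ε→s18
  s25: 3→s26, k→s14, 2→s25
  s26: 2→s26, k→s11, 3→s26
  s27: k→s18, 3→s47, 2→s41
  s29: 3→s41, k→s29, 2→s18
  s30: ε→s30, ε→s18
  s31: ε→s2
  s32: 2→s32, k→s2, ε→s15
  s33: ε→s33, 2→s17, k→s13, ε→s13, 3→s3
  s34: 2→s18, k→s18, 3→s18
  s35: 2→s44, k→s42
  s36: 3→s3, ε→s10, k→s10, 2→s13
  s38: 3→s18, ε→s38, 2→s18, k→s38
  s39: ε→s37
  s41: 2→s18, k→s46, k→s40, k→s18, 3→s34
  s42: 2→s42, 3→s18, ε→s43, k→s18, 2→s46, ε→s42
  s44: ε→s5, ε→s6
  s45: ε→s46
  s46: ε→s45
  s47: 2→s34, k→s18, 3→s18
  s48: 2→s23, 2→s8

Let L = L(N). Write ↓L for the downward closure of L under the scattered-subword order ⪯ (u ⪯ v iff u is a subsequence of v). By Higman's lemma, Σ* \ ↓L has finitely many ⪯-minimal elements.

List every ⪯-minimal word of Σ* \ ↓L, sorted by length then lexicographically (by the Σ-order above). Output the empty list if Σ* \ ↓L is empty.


|Q|=49, |F|=24, |δ|=117 (26 ε).
min D↑ (23 st, q0=0, F={8}): 0:k→1,2→2,3→0 1:k→1,2→3,3→4 2:k→3,2→5,3→6 3:k→3,2→7,3→4 4:k→8,2→4,3→9 5:k→10,2→5,3→11 6:k→3,2→11,3→12 7:k→10,2→7,3→4 8:k→8,2→8,3→8 9:k→8,2→9,3→8 10:k→10,2→13,3→14 11:k→10,2→11,3→15 12:k→16,2→15,3→12 13:k→13,2→8,3→17 14:k→8,2→17,3→18 15:k→19,2→15,3→15 16:k→16,2→20,3→8 17:k→8,2→8,3→21 18:k→8,2→21,3→8 19:k→19,2→22,3→8 20:k→19,2→20,3→8 21:k→8,2→8,3→8 22:k→22,2→8,3→8 (ε-aug+det+¬).
'k3k': N↓-sim [38, 29, 15, 5] end={s15,s18,s40,s45,s46} rej; 3/3 del acc.
'k333': run [38, 29, 15, 9, 2] end={s18,s40} ∉↓L; 4/4 deletions ∈↓L.
'22k22': |S_i|=[38, 35, 27, 15, 8, 2] end={s18,s40} rej; 5/5 single-dels accept.
'233k3': run [38, 35, 33, 26, 15, 4] end={s18,s24,s30,s40} — reject; 5/5 deletions ∈↓L.
4 words, ⪯-incomp.

min(Σ*\↓L) = [k3k, k333, 22k22, 233k3].


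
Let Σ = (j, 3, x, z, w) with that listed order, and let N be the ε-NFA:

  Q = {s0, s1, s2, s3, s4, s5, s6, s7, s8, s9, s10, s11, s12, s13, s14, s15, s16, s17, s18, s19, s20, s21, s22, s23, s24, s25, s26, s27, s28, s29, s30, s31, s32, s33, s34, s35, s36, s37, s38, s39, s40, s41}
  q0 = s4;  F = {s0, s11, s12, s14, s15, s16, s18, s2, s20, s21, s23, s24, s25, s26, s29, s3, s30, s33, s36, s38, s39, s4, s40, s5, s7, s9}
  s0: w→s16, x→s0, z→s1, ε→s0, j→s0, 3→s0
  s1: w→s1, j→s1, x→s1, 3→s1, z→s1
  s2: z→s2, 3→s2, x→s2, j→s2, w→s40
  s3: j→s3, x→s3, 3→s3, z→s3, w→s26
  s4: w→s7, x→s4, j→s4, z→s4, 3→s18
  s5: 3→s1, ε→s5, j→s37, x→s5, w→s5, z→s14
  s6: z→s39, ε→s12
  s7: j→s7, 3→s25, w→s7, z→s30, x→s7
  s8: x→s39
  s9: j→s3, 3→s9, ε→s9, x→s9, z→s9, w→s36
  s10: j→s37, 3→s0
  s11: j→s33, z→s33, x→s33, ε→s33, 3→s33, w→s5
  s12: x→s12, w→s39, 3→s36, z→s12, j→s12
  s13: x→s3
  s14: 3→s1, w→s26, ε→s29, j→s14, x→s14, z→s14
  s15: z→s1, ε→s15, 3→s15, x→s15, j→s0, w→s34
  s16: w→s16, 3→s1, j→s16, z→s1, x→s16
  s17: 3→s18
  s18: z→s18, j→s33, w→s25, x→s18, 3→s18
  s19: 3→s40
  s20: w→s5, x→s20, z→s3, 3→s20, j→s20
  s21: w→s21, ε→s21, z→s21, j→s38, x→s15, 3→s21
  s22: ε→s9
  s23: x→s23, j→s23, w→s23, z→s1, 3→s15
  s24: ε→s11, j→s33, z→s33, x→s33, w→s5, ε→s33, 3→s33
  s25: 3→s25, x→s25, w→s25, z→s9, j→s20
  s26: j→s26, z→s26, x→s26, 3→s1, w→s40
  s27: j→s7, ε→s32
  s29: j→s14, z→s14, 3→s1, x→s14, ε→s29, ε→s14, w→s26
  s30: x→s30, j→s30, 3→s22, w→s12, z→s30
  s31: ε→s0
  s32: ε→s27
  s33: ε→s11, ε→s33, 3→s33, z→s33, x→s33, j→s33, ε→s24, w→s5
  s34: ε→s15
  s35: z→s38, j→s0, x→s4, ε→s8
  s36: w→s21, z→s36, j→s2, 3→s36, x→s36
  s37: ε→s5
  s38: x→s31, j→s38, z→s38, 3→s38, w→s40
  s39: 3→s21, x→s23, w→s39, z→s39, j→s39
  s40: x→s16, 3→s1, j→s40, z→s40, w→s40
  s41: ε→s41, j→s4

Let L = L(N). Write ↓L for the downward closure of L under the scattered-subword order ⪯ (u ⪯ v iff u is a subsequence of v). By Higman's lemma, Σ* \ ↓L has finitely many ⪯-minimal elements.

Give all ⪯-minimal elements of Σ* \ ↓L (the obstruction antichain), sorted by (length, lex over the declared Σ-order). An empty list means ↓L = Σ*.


|Q|=42, |F|=26, |δ|=170 (23 ε).
min D↑ (24 st, q0=0, F={10}): 0:j→0,3→1,x→0,z→0,w→2 1:j→3,3→1,x→1,z→1,w→4 2:j→2,3→4,x→2,z→5,w→2 3:j→3,3→3,x→3,z→3,w→6 4:j→7,3→4,x→4,z→8,w→4 5:j→5,3→8,x→5,z→5,w→9 6:j→6,3→10,x→6,z→11,w→6 7:j→7,3→7,x→7,z→12,w→6 8:j→12,3→8,x→8,z→8,w→13 9:j→9,3→13,x→9,z→9,w→14 10:j→10,3→10,x→10,z→10,w→10 11:j→11,3→10,x→11,z→11,w→15 12:j→12,3→12,x→12,z→12,w→15 13:j→16,3→13,x→13,z→13,w→17 14:j→14,3→17,x→18,z→14,w→14 15:j→15,3→10,x→15,z→15,w→19 16:j→16,3→16,x→16,z→16,w→19 17:j→20,3→17,x→21,z→17,w→17 18:j→18,3→21,x→18,z→10,w→18 19:j→19,3→10,x→22,z→19,w→19 20:j→20,3→20,x→23,z→20,w→19 21:j→23,3→21,x→21,z→10,w→21 22:j→22,3→10,x→22,z→10,w→22 23:j→23,3→23,x→23,z→10,w→22.
'3jw3': N↓-sim [31, 25, 17, 8, 1] end={s1} — reject; 4/4 del acc.
'wzwwxz': run [31, 26, 21, 15, 11, 7, 1] end={s1} — reject; 6/6 single-dels accept.
2 obstructions.

min(Σ*\↓L) = [3jw3, wzwwxz].


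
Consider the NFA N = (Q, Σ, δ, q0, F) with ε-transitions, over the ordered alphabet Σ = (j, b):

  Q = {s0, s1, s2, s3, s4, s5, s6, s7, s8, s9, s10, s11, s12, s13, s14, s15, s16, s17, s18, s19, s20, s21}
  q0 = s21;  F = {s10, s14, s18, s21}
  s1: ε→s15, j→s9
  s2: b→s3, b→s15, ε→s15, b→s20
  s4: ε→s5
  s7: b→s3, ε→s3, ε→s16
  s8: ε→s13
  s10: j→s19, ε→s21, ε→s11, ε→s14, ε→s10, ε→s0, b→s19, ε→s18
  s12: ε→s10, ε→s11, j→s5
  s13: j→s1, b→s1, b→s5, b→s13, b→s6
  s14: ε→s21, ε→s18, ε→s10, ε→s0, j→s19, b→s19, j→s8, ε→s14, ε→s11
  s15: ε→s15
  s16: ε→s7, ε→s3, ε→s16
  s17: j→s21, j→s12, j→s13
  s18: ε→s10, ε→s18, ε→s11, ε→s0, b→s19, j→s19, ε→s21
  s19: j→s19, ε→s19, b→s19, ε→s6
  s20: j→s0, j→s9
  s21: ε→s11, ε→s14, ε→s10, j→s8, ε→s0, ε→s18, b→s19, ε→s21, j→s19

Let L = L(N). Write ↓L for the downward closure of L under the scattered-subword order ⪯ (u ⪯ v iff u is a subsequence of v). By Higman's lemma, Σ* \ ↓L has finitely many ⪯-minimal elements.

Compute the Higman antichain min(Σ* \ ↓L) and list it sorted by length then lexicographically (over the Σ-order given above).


min(Σ*\↓L) = [j, b].

|Q|=22, |F|=4, |δ|=65 (37 ε).
min D↑ (2 st, q0=0, F={1}): 0:j→1,b→1 1:j→1,b→1 [Hopcroft].
'j': |S_i|=[14, 8] end={s1,s13,s15,s19,s5,s6,s8,s9} — reject; 1/1 del acc.
'b': run [14, 7] end={s1,s13,s15,s19,s5,s6,s9} — reject; 1/1 single-dels accept.
2 minimals (antichain).


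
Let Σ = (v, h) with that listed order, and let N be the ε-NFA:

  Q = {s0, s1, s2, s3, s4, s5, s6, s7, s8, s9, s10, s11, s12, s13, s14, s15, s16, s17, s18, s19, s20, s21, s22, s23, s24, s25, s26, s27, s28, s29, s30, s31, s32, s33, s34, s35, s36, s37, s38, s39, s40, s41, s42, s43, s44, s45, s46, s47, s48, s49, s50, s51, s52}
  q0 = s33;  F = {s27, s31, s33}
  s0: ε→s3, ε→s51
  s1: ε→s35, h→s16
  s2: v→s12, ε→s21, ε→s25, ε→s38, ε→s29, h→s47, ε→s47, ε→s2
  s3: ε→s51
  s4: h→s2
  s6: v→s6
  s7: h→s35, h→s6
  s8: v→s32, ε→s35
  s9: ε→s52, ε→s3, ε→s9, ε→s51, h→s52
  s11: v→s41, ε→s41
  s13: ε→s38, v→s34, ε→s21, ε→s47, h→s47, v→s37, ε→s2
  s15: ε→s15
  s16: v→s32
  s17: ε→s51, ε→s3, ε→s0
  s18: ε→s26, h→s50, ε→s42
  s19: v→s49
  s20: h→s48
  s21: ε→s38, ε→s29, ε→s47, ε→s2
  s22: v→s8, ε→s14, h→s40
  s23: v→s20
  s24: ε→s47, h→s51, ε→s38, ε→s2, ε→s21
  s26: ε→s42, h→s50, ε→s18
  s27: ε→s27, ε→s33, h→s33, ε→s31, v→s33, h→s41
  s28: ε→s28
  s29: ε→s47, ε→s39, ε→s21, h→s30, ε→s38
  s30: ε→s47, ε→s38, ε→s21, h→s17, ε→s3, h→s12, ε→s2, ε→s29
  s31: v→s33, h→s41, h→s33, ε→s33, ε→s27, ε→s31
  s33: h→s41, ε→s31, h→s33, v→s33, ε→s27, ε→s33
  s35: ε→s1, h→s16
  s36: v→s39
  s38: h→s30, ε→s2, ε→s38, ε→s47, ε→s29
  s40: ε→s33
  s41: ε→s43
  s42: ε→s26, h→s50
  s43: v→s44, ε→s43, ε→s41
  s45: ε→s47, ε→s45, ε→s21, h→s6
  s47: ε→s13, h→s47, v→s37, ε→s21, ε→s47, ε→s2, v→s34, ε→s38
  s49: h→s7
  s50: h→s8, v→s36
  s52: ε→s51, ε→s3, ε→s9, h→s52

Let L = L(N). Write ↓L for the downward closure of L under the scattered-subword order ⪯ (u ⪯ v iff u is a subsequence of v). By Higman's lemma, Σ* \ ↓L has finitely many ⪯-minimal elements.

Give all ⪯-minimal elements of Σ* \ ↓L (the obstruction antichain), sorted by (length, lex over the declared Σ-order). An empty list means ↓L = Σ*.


min(Σ*\↓L) = [].

|Q|=53, |F|=3, |δ|=125 (78 ε).
min D↑ (1 st, q0=0, F={}): 0:v→0,h→0 [Hopcroft].
L(D↑) = ∅ ⇒ ↓L = Σ*.


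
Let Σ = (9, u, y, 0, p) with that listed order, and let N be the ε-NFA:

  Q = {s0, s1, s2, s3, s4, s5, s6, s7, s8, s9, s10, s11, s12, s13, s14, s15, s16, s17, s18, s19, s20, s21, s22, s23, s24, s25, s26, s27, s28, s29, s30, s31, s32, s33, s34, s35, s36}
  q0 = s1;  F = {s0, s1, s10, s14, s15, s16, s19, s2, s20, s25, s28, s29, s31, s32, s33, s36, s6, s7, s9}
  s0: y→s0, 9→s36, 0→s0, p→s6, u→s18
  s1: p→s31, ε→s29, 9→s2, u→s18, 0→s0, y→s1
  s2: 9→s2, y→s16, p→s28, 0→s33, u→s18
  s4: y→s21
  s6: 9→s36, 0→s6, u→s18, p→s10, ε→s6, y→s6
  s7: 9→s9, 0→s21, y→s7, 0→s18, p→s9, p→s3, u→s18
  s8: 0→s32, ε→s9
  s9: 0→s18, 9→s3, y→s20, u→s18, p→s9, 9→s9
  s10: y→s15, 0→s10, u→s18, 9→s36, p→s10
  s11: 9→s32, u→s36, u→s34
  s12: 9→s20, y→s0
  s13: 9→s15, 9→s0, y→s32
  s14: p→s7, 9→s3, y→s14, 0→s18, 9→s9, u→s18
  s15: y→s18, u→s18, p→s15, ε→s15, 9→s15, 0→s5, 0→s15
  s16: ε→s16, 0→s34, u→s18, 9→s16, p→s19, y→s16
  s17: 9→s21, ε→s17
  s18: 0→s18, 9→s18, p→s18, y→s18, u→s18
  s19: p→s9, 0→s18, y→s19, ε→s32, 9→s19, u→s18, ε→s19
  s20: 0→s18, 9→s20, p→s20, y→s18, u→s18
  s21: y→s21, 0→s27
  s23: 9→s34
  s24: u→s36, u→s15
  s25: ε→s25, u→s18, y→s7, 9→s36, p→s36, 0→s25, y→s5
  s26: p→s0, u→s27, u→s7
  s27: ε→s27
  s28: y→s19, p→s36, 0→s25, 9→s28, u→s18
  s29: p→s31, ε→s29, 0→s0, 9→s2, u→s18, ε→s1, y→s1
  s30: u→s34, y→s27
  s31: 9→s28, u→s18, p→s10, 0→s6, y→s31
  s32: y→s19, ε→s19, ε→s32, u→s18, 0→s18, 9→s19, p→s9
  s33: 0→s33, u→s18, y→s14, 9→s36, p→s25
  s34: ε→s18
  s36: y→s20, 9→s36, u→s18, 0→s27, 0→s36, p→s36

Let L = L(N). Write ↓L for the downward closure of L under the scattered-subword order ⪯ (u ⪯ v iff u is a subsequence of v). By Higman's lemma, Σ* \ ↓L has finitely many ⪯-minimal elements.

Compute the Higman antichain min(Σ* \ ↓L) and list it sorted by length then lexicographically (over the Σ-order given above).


A = [u, 9y0, 09yy, ppyy].

|Q|=37, |F|=19, |δ|=143 (15 ε).
min D↑ (18 st, q0=0, F={2}): 0:9→1,u→2,y→0,0→3,p→4 1:9→1,u→2,y→5,0→6,p→7 2:9→2,u→2,y→2,0→2,p→2 3:9→8,u→2,y→3,0→3,p→9 4:9→7,u→2,y→4,0→9,p→10 5:9→5,u→2,y→5,0→2,p→11 6:9→8,u→2,y→12,0→6,p→13 7:9→7,u→2,y→11,0→13,p→8 8:9→8,u→2,y→14,0→8,p→8 9:9→8,u→2,y→9,0→9,p→10 10:9→8,u→2,y→15,0→10,p→10 11:9→11,u→2,y→11,0→2,p→16 12:9→16,u→2,y→12,0→2,p→17 13:9→8,u→2,y→17,0→13,p→8 14:9→14,u→2,y→2,0→2,p→14 15:9→15,u→2,y→2,0→15,p→15 16:9→16,u→2,y→14,0→2,p→16 17:9→16,u→2,y→17,0→2,p→16 (ε-aug+det+¬).
'u': N↓-sim [25, 1] end={s18} ∉↓L; 1/1 single-dels accept.
'9y0': N↓-sim [25, 19, 13, 4] end={s18,s21,s27,s34} ∉↓L; 3/3 deletions ∈↓L.
'09yy': N↓-sim [25, 17, 8, 2, 1] end={s18} rej; 4/4 deletions ∈↓L.
'ppyy': run [25, 17, 9, 4, 1] end={s18} ∉↓L; 4/4 del acc.
4 minimals (antichain).
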